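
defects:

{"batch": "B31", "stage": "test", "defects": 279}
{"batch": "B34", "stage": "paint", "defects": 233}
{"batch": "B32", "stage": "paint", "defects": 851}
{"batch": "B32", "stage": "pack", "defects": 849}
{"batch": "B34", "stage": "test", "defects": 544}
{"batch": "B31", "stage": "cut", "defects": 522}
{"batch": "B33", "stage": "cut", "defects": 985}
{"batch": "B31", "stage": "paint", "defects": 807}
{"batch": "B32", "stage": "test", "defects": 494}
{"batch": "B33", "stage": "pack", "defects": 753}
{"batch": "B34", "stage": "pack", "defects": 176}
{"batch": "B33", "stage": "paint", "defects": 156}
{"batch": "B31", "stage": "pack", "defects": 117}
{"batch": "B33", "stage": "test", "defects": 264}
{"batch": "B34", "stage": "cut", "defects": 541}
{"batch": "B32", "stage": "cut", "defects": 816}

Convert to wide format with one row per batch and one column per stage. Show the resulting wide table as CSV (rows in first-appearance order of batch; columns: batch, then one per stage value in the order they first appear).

batch,test,paint,pack,cut
B31,279,807,117,522
B34,544,233,176,541
B32,494,851,849,816
B33,264,156,753,985

Columns: batch plus the 4 distinct stage values (test, paint, pack, cut).
For example, row B31 column test takes defects=279 from the long row (B31, test).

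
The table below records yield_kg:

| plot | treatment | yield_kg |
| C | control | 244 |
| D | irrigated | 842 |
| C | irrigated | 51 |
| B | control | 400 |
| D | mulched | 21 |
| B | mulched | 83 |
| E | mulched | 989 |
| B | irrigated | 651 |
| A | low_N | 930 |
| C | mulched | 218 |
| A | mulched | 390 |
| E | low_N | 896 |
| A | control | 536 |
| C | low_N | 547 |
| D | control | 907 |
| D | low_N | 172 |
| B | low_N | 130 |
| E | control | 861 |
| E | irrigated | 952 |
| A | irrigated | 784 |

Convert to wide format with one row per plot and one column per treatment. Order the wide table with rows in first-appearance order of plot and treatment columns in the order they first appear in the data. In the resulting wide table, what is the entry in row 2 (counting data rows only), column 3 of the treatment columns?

21

With rows in first-appearance order of plot, row 2 is plot=D. treatment columns in first-appearance order: control, irrigated, mulched, low_N; column 3 is mulched.
Long rows with plot=D, treatment=mulched: yield_kg = 21.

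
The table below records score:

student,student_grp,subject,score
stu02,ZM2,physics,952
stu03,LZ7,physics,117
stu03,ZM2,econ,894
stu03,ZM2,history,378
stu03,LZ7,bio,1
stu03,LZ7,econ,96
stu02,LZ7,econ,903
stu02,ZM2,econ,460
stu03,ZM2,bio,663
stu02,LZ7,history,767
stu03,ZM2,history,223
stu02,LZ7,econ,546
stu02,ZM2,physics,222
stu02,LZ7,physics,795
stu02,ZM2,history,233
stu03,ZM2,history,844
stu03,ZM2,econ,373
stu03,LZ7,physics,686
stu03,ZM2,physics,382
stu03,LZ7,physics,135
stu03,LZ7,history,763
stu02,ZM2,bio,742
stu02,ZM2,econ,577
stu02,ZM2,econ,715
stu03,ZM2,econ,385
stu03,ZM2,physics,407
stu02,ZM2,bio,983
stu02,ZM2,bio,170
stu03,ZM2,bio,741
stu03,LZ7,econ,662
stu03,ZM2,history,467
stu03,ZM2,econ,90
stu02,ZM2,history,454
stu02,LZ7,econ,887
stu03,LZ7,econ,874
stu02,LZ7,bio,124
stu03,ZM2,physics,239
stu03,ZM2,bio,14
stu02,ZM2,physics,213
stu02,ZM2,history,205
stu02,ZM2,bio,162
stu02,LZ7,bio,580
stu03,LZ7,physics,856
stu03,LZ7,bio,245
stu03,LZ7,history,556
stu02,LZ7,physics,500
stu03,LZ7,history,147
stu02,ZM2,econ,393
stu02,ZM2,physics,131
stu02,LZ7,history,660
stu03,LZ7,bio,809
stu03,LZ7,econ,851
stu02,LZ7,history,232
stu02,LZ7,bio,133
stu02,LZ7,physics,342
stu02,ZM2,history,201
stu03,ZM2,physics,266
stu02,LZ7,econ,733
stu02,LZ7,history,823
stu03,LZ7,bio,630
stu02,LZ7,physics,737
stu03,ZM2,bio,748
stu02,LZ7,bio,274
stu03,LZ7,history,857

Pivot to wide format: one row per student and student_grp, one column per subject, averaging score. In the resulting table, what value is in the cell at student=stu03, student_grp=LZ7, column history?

580.75

Rows with student=stu03, student_grp=LZ7 and subject=history: score values are 763, 556, 147, 857.
(763 + 556 + 147 + 857) / 4 = 580.75.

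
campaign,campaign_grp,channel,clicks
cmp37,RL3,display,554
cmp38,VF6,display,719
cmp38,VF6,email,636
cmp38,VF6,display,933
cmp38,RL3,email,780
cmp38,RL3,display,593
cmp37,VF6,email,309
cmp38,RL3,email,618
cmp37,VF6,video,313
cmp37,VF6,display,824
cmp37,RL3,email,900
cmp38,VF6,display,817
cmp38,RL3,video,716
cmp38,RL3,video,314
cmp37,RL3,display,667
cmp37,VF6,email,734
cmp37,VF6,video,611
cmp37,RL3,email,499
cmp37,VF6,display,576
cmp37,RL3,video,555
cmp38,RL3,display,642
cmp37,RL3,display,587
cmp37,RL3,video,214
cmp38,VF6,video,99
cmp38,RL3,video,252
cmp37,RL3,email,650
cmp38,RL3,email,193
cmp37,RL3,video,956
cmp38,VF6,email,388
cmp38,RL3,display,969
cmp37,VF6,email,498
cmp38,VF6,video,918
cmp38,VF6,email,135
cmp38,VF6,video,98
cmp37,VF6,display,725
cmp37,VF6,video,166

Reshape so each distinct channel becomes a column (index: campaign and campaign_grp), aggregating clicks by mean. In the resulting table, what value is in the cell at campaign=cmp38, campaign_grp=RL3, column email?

Rows with campaign=cmp38, campaign_grp=RL3 and channel=email: clicks values are 780, 618, 193.
(780 + 618 + 193) / 3 = 530.33.

530.33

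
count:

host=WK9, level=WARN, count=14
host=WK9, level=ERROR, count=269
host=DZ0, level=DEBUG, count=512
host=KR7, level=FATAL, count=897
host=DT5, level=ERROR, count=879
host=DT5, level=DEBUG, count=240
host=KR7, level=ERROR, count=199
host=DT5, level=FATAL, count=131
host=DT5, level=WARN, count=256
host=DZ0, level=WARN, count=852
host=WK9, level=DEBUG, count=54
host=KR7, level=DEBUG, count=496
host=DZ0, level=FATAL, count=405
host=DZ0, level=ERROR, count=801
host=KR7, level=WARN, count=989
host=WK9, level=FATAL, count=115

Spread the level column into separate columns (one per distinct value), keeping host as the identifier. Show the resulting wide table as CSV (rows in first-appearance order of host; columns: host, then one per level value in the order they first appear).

host,WARN,ERROR,DEBUG,FATAL
WK9,14,269,54,115
DZ0,852,801,512,405
KR7,989,199,496,897
DT5,256,879,240,131

Columns: host plus the 4 distinct level values (WARN, ERROR, DEBUG, FATAL).
For example, row WK9 column WARN takes count=14 from the long row (WK9, WARN).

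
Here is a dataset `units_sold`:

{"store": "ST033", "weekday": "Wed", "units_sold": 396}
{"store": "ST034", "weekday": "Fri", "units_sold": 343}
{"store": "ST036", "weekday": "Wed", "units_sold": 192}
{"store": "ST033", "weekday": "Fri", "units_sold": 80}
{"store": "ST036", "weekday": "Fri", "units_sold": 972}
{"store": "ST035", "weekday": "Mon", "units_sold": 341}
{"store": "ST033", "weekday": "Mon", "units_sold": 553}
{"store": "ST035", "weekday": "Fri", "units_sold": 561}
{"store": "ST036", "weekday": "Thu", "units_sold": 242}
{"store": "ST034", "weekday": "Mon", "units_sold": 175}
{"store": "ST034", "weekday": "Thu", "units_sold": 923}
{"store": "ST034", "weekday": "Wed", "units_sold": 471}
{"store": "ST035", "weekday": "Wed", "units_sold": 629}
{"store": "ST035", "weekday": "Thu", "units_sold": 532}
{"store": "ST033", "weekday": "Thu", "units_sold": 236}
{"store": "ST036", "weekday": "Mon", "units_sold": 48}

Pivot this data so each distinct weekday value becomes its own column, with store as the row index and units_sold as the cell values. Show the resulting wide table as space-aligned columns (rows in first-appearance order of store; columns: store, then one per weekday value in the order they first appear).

Columns: store plus the 4 distinct weekday values (Wed, Fri, Mon, Thu).
For example, row ST033 column Wed takes units_sold=396 from the long row (ST033, Wed).

store  Wed  Fri  Mon  Thu
ST033  396  80   553  236
ST034  471  343  175  923
ST036  192  972  48   242
ST035  629  561  341  532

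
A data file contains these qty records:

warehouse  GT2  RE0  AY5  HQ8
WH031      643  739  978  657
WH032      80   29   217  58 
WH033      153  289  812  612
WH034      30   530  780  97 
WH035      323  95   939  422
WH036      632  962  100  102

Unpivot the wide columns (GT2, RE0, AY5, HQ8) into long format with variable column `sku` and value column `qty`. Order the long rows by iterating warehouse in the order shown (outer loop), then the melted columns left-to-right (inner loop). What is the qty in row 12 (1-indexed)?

24 rows total (6 × 4). Row 12: index ⌊(12-1)/4⌋ = 2 into warehouse → WH033; (12-1) mod 4 = 3 into the melted columns → HQ8.
So row 12 is (WH033, HQ8, 612); qty = 612.

612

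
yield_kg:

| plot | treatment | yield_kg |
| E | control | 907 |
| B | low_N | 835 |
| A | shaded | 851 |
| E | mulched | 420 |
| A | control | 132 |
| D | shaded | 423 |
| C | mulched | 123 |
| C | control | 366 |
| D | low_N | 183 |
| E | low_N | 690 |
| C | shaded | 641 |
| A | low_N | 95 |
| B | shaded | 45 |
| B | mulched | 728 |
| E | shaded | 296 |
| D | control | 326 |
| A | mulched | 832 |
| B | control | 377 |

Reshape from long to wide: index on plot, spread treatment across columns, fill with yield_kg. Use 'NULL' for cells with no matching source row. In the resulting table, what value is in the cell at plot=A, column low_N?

95

The long row with plot=A, treatment=low_N has yield_kg=95.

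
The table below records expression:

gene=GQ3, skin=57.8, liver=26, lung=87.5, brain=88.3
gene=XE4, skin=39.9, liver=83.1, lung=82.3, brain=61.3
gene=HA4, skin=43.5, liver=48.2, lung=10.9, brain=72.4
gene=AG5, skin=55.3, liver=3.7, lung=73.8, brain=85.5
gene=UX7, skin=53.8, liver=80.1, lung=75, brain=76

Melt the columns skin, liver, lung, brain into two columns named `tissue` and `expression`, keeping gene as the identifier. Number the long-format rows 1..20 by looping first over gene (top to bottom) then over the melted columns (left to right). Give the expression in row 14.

20 rows total (5 × 4). Row 14: index ⌊(14-1)/4⌋ = 3 into gene → AG5; (14-1) mod 4 = 1 into the melted columns → liver.
So row 14 is (AG5, liver, 3.7); expression = 3.7.

3.7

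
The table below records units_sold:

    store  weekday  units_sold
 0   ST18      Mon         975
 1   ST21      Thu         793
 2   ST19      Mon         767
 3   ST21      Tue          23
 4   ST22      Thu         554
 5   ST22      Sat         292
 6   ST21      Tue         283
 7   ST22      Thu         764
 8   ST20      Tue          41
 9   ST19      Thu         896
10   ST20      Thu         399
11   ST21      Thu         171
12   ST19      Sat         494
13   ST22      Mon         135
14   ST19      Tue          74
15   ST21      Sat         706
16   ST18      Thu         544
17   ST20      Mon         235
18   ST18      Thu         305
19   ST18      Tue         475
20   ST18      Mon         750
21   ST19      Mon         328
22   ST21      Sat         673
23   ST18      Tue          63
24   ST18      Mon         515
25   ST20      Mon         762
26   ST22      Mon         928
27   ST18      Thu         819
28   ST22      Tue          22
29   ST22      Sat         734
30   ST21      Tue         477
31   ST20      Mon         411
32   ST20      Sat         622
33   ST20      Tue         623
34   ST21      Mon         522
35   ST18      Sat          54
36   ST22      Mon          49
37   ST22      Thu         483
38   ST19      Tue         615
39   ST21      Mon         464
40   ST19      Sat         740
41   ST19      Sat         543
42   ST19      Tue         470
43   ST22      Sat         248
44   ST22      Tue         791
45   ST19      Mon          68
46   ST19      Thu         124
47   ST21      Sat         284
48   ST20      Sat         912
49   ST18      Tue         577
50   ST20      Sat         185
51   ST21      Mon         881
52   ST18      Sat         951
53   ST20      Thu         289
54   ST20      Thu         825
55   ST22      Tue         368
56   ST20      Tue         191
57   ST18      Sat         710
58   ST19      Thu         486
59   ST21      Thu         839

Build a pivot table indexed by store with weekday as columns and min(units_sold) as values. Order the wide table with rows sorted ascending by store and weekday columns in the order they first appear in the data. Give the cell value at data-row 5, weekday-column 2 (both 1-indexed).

483

With rows sorted ascending by store, row 5 is store=ST22. weekday columns in first-appearance order: Mon, Thu, Tue, Sat; column 2 is Thu.
Long rows with store=ST22, weekday=Thu: min(554, 764, 483) = 483.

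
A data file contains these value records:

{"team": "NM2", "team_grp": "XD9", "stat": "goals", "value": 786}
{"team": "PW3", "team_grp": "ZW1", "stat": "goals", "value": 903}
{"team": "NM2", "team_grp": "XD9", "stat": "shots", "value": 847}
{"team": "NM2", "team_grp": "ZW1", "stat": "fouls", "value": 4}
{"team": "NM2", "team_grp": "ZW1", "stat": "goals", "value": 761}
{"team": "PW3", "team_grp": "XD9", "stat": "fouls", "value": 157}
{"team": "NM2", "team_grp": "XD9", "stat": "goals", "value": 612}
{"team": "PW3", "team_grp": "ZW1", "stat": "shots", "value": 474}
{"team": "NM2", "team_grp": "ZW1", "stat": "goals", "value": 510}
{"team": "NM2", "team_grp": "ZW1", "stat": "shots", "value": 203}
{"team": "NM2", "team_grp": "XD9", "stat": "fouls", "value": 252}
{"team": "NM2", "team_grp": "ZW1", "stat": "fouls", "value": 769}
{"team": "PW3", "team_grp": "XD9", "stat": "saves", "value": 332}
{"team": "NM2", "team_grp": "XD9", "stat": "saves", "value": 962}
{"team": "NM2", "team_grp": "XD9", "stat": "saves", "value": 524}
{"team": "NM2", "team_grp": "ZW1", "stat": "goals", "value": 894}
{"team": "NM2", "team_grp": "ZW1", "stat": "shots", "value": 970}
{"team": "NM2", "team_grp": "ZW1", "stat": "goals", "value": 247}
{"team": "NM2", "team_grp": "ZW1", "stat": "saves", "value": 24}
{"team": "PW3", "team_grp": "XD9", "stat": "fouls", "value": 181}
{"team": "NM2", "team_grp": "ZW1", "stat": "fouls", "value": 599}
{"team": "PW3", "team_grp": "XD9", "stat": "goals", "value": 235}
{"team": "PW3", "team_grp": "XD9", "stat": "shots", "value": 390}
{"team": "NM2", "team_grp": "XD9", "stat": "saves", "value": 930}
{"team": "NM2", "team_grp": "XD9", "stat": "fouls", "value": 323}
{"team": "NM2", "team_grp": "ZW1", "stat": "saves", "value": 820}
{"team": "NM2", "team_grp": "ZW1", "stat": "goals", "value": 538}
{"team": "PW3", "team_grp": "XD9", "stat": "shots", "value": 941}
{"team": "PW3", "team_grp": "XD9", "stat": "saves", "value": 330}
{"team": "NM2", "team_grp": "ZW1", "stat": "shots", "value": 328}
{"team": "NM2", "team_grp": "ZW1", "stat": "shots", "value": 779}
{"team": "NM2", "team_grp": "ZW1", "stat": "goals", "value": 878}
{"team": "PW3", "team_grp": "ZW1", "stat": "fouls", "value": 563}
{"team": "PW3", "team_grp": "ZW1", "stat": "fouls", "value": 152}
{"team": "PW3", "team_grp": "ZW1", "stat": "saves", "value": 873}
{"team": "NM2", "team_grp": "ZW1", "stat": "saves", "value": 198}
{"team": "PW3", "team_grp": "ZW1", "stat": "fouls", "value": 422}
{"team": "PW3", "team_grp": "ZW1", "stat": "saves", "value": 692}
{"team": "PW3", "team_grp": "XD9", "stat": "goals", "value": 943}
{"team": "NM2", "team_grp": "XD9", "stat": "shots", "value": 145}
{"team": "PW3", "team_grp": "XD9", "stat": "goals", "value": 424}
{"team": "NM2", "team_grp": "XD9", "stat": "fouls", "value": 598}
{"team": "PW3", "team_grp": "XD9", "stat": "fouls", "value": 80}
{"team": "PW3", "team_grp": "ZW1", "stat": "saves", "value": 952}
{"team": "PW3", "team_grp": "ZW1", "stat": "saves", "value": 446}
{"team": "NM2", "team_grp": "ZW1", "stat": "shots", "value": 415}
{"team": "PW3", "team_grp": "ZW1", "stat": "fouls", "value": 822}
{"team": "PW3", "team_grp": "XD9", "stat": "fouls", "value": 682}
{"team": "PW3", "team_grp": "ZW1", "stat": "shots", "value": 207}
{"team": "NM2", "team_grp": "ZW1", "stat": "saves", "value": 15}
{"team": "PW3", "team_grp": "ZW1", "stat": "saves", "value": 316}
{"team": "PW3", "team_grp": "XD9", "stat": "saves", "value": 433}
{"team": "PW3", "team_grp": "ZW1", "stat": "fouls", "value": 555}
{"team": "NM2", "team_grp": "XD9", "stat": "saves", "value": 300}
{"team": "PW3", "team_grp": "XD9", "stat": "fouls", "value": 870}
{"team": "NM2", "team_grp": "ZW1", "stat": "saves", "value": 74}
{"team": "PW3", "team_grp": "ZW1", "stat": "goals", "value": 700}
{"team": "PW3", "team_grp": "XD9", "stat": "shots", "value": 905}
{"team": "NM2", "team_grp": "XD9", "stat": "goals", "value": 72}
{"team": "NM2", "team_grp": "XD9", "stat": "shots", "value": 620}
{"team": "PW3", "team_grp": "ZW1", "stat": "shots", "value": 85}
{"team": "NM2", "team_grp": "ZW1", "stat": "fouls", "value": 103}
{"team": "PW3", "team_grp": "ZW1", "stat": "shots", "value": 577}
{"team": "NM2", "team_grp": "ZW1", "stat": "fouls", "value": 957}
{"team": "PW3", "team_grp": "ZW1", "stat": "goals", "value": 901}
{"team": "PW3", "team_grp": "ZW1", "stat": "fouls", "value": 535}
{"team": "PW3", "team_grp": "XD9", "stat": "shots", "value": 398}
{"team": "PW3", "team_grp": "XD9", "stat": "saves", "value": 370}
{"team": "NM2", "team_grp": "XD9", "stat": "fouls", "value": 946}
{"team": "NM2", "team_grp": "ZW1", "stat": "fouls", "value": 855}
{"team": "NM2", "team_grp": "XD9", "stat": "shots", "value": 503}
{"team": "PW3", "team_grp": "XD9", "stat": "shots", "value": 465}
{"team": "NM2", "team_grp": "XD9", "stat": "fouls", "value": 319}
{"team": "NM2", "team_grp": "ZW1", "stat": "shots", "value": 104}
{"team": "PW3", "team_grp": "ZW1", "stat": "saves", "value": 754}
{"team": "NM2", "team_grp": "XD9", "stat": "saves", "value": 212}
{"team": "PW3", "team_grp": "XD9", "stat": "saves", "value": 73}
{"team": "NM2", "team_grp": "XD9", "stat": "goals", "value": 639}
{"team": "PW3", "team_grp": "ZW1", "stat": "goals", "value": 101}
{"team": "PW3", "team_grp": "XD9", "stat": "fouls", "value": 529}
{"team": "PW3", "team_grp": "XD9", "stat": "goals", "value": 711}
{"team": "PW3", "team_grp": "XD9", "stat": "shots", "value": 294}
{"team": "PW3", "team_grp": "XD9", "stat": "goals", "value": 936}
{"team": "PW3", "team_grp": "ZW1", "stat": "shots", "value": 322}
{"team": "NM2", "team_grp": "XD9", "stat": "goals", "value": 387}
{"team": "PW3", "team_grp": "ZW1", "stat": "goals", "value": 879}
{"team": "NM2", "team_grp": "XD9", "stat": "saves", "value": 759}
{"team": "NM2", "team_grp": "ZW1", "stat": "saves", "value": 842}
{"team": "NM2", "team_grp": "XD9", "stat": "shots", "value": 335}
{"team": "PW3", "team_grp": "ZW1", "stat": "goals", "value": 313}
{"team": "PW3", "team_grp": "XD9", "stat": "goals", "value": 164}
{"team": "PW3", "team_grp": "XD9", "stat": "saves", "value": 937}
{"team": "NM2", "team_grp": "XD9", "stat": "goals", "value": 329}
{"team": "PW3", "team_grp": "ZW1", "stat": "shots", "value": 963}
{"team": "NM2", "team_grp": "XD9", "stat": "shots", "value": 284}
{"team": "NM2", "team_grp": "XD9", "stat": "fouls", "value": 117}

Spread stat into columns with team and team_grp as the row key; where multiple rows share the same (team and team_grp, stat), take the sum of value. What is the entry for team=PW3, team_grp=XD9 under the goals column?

Rows with team=PW3, team_grp=XD9 and stat=goals: value values are 235, 943, 424, 711, 936, 164.
235 + 943 + 424 + 711 + 936 + 164 = 3413.

3413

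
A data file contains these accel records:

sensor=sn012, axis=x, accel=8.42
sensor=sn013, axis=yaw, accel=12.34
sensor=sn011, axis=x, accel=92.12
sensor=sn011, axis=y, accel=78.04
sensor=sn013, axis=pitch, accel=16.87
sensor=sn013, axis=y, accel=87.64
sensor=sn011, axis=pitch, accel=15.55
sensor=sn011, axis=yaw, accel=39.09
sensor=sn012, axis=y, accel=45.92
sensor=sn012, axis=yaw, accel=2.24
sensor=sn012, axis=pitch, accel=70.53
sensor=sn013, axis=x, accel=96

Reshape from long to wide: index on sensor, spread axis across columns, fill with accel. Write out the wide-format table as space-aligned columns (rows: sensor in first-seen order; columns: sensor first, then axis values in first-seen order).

sensor  x      yaw    y      pitch
sn012   8.42   2.24   45.92  70.53
sn013   96     12.34  87.64  16.87
sn011   92.12  39.09  78.04  15.55

Columns: sensor plus the 4 distinct axis values (x, yaw, y, pitch).
For example, row sn012 column x takes accel=8.42 from the long row (sn012, x).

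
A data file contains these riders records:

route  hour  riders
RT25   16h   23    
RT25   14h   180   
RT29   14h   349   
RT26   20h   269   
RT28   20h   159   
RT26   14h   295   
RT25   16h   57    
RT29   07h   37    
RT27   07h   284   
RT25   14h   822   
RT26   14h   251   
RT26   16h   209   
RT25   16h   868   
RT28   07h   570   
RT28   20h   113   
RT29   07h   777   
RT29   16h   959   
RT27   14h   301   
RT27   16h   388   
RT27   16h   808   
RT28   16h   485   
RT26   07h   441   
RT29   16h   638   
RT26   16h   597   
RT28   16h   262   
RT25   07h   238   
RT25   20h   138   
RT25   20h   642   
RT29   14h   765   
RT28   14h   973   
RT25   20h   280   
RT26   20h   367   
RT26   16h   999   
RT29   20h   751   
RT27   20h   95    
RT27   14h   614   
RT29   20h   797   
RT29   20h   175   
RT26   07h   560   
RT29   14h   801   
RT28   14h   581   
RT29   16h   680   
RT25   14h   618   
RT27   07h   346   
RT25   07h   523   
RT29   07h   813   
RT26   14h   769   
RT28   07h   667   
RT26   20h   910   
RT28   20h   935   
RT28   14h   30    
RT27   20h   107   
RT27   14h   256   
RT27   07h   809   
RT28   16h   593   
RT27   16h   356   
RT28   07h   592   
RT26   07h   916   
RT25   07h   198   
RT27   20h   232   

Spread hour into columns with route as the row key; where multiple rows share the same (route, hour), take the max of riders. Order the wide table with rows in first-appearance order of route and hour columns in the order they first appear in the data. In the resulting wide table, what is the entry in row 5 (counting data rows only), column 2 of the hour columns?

With rows in first-appearance order of route, row 5 is route=RT27. hour columns in first-appearance order: 16h, 14h, 20h, 07h; column 2 is 14h.
Long rows with route=RT27, hour=14h: max(301, 614, 256) = 614.

614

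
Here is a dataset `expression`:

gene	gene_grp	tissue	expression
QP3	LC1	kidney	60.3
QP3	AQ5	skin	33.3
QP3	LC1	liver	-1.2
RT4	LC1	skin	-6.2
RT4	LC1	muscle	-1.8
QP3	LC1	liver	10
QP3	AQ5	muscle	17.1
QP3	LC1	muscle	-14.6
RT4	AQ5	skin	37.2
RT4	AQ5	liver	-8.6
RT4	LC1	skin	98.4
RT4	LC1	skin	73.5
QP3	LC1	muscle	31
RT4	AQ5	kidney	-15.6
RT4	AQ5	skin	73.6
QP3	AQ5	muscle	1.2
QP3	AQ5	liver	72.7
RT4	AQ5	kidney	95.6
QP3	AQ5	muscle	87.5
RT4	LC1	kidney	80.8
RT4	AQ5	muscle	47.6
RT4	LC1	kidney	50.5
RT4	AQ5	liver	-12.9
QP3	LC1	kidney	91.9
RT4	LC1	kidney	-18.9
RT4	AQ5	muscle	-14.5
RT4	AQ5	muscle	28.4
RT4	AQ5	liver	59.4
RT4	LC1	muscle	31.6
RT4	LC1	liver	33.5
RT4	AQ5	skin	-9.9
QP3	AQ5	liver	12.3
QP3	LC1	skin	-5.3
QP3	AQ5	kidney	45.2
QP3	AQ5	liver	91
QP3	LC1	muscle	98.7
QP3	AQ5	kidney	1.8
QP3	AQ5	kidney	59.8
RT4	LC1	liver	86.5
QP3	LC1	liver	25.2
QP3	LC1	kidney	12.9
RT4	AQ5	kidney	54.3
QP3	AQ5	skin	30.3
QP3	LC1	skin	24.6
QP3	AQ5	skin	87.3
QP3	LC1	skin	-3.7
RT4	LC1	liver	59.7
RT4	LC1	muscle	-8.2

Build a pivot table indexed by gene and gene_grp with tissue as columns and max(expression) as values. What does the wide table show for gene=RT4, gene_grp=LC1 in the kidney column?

Rows with gene=RT4, gene_grp=LC1 and tissue=kidney: expression values are 80.8, 50.5, -18.9.
max(80.8, 50.5, -18.9) = 80.8.

80.8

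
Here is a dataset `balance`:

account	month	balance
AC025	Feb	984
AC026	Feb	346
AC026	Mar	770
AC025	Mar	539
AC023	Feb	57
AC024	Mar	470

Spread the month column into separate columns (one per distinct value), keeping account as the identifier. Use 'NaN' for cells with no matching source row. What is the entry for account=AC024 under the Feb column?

NaN

No long-format row has account=AC024 and month=Feb, so the cell is NaN.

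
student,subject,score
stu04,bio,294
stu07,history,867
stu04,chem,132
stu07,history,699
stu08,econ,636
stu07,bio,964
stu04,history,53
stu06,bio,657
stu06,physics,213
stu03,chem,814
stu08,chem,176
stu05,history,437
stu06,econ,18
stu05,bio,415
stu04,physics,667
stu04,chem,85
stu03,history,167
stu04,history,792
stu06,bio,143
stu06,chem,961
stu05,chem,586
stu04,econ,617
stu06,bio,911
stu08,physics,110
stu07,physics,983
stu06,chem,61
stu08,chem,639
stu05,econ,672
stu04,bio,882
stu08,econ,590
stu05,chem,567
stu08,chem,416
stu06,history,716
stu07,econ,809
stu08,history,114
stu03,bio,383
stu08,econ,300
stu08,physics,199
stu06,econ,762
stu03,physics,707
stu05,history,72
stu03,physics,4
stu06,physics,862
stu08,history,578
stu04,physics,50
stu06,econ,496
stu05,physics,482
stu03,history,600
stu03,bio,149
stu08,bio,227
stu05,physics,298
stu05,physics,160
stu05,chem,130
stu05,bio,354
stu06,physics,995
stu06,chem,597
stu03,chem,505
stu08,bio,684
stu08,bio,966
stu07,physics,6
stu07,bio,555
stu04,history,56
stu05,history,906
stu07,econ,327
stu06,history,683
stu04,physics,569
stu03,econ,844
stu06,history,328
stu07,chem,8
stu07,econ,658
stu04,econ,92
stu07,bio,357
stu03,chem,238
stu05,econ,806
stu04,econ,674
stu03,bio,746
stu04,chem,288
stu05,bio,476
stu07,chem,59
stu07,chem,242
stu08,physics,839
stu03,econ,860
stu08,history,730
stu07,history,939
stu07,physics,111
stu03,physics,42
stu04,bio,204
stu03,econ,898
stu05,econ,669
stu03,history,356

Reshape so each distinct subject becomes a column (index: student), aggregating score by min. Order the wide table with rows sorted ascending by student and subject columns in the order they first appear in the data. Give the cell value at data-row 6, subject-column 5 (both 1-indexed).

With rows sorted ascending by student, row 6 is student=stu08. subject columns in first-appearance order: bio, history, chem, econ, physics; column 5 is physics.
Long rows with student=stu08, subject=physics: min(110, 199, 839) = 110.

110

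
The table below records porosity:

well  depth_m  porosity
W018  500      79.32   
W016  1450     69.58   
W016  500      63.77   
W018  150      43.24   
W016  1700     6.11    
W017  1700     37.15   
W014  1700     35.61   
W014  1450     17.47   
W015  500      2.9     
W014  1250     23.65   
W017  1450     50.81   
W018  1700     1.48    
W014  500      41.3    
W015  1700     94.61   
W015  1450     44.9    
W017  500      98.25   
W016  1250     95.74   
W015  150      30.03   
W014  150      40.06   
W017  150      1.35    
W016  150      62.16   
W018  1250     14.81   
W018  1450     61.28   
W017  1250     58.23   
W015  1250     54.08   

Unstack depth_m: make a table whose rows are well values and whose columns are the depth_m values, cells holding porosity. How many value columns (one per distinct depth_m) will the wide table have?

5 distinct depth_m values: 150, 500, 1250, 1450, 1700.

5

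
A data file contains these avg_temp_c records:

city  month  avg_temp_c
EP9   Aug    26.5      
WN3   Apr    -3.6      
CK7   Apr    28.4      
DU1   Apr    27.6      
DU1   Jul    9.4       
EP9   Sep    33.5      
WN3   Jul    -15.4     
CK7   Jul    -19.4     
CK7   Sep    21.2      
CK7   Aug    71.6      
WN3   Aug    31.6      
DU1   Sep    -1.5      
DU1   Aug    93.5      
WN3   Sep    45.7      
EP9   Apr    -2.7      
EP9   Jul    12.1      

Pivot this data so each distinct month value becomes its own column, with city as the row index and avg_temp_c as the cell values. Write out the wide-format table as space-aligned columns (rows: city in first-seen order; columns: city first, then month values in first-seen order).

city  Aug   Apr   Jul    Sep 
EP9   26.5  -2.7  12.1   33.5
WN3   31.6  -3.6  -15.4  45.7
CK7   71.6  28.4  -19.4  21.2
DU1   93.5  27.6  9.4    -1.5

Columns: city plus the 4 distinct month values (Aug, Apr, Jul, Sep).
For example, row EP9 column Aug takes avg_temp_c=26.5 from the long row (EP9, Aug).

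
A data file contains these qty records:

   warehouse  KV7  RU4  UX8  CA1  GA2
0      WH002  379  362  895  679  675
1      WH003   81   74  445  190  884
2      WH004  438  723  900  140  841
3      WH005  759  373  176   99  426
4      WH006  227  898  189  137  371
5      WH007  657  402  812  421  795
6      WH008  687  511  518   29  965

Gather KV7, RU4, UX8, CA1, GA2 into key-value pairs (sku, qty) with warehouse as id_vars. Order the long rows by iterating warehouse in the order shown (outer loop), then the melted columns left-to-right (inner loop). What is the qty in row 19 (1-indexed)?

99

35 rows total (7 × 5). Row 19: index ⌊(19-1)/5⌋ = 3 into warehouse → WH005; (19-1) mod 5 = 3 into the melted columns → CA1.
So row 19 is (WH005, CA1, 99); qty = 99.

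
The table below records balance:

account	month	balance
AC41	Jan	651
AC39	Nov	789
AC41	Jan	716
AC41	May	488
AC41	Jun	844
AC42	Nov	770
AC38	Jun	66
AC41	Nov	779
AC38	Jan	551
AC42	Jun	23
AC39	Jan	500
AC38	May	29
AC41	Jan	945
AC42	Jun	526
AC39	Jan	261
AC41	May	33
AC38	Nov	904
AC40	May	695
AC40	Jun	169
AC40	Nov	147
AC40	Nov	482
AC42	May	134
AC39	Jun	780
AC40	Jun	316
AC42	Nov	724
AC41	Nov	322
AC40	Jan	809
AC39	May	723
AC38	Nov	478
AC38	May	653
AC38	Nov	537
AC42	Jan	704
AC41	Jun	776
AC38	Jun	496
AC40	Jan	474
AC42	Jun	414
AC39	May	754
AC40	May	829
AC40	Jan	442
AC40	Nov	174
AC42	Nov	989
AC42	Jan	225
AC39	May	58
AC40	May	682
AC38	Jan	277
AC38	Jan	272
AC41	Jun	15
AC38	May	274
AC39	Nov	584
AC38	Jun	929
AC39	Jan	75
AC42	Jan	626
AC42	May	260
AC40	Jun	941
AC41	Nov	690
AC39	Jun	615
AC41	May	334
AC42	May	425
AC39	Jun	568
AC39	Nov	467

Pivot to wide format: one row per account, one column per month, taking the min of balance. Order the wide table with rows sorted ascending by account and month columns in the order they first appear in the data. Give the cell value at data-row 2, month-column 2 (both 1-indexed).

467

With rows sorted ascending by account, row 2 is account=AC39. month columns in first-appearance order: Jan, Nov, May, Jun; column 2 is Nov.
Long rows with account=AC39, month=Nov: min(789, 584, 467) = 467.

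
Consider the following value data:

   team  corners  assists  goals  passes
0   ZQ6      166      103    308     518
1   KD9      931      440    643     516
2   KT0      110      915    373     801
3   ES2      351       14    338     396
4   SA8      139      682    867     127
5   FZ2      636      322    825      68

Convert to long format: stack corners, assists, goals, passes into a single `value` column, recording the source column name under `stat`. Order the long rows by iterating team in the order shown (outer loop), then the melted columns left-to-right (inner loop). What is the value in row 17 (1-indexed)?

24 rows total (6 × 4). Row 17: index ⌊(17-1)/4⌋ = 4 into team → SA8; (17-1) mod 4 = 0 into the melted columns → corners.
So row 17 is (SA8, corners, 139); value = 139.

139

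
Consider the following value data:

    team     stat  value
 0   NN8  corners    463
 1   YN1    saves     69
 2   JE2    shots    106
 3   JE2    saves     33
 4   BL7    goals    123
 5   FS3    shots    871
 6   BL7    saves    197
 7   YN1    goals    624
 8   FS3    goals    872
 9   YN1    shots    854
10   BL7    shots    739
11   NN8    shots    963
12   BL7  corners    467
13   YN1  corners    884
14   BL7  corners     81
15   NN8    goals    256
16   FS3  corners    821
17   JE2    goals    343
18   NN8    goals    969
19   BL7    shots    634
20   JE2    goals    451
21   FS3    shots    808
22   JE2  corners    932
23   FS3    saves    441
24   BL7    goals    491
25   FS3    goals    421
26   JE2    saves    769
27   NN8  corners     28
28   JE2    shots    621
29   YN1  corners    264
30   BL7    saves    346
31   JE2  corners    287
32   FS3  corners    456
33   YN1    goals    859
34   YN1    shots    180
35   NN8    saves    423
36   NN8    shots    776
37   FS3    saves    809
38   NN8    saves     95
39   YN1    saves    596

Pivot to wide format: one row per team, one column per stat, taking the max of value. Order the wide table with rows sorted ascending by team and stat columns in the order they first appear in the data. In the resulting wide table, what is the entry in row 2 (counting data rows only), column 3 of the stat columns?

871

With rows sorted ascending by team, row 2 is team=FS3. stat columns in first-appearance order: corners, saves, shots, goals; column 3 is shots.
Long rows with team=FS3, stat=shots: max(871, 808) = 871.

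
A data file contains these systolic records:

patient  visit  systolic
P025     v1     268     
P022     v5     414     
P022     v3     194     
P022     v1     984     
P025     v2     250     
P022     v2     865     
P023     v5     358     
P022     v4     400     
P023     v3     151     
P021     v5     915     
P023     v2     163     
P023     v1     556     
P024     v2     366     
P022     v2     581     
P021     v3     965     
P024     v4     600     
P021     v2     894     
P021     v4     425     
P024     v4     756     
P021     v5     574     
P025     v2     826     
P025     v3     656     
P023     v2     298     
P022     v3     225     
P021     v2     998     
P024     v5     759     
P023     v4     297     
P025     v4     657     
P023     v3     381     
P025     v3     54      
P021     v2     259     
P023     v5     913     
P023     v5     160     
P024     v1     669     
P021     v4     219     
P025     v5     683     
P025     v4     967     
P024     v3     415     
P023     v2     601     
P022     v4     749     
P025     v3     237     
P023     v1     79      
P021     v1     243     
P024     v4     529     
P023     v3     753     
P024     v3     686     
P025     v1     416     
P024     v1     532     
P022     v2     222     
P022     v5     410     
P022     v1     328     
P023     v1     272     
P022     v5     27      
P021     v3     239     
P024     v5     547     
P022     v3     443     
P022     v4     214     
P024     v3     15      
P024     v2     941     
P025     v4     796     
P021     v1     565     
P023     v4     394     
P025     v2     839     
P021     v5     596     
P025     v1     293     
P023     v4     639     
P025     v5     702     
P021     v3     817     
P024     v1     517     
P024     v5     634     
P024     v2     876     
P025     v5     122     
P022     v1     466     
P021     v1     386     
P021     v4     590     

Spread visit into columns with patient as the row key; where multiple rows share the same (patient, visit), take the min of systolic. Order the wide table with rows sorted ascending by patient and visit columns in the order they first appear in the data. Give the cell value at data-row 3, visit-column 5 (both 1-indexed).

With rows sorted ascending by patient, row 3 is patient=P023. visit columns in first-appearance order: v1, v5, v3, v2, v4; column 5 is v4.
Long rows with patient=P023, visit=v4: min(297, 394, 639) = 297.

297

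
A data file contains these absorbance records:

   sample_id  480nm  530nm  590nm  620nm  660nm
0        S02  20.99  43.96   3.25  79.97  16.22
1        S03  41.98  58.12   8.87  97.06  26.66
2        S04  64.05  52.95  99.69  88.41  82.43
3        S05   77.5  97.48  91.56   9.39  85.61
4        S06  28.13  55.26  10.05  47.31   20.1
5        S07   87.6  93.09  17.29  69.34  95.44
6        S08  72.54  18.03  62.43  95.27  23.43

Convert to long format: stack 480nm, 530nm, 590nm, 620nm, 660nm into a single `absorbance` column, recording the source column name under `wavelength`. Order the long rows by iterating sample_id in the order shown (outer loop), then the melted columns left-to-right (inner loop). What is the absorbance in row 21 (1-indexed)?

28.13

35 rows total (7 × 5). Row 21: index ⌊(21-1)/5⌋ = 4 into sample_id → S06; (21-1) mod 5 = 0 into the melted columns → 480nm.
So row 21 is (S06, 480nm, 28.13); absorbance = 28.13.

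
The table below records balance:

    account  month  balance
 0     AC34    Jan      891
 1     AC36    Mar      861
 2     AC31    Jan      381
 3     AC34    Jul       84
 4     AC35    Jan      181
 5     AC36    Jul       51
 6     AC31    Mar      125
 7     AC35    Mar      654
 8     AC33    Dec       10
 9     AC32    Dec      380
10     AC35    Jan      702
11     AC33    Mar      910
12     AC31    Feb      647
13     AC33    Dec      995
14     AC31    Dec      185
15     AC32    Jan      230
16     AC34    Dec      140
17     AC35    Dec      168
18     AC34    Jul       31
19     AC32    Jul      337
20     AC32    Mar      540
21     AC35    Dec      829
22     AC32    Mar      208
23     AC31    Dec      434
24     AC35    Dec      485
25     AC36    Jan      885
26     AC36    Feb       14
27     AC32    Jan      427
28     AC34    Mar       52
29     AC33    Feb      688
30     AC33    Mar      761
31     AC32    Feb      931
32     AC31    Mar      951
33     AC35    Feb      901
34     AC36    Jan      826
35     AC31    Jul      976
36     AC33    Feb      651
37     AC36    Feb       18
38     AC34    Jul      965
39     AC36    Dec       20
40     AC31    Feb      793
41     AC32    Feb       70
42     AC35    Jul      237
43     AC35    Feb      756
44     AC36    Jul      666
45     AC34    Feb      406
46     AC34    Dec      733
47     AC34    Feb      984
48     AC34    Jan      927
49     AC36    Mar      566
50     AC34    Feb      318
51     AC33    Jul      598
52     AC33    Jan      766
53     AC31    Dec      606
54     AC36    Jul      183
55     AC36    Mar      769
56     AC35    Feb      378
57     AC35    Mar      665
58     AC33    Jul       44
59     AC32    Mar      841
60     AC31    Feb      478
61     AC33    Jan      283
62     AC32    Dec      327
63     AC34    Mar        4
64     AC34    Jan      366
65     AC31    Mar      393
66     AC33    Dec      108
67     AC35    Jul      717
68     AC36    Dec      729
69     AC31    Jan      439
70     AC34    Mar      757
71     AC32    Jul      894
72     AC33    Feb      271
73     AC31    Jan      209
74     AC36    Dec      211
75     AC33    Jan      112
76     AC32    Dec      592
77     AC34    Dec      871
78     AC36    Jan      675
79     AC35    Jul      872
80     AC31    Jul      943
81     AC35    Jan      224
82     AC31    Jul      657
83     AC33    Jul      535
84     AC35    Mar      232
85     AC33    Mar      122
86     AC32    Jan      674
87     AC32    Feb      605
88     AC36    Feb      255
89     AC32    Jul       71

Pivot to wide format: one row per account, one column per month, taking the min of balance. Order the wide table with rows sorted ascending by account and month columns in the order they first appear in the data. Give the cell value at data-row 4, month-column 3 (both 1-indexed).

With rows sorted ascending by account, row 4 is account=AC34. month columns in first-appearance order: Jan, Mar, Jul, Dec, Feb; column 3 is Jul.
Long rows with account=AC34, month=Jul: min(84, 31, 965) = 31.

31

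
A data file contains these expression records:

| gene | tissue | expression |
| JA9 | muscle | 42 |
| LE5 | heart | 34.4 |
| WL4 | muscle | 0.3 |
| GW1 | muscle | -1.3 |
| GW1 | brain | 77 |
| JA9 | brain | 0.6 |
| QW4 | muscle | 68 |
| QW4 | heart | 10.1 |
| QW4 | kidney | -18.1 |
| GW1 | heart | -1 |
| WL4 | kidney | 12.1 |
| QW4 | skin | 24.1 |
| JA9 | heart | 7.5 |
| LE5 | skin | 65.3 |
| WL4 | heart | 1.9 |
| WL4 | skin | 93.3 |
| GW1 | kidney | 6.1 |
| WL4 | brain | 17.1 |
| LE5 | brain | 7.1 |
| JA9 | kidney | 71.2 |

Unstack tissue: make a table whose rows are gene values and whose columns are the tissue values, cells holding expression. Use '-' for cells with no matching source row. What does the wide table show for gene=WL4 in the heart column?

The long row with gene=WL4, tissue=heart has expression=1.9.

1.9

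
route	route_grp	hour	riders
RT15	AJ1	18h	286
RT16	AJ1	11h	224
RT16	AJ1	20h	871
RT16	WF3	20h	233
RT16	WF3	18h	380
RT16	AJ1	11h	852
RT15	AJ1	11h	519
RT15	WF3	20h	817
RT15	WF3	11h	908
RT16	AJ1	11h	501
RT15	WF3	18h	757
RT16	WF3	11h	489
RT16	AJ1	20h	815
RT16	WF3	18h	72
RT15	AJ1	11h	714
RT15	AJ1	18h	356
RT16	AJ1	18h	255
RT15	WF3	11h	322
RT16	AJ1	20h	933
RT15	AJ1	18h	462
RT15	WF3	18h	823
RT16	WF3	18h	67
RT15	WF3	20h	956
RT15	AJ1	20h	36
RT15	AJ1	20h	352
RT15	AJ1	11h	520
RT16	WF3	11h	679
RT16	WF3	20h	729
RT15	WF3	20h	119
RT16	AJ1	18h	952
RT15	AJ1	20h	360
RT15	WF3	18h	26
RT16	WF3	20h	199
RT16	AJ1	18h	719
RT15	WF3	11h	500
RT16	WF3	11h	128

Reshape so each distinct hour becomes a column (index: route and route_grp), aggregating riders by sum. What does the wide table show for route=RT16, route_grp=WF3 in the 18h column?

519

Rows with route=RT16, route_grp=WF3 and hour=18h: riders values are 380, 72, 67.
380 + 72 + 67 = 519.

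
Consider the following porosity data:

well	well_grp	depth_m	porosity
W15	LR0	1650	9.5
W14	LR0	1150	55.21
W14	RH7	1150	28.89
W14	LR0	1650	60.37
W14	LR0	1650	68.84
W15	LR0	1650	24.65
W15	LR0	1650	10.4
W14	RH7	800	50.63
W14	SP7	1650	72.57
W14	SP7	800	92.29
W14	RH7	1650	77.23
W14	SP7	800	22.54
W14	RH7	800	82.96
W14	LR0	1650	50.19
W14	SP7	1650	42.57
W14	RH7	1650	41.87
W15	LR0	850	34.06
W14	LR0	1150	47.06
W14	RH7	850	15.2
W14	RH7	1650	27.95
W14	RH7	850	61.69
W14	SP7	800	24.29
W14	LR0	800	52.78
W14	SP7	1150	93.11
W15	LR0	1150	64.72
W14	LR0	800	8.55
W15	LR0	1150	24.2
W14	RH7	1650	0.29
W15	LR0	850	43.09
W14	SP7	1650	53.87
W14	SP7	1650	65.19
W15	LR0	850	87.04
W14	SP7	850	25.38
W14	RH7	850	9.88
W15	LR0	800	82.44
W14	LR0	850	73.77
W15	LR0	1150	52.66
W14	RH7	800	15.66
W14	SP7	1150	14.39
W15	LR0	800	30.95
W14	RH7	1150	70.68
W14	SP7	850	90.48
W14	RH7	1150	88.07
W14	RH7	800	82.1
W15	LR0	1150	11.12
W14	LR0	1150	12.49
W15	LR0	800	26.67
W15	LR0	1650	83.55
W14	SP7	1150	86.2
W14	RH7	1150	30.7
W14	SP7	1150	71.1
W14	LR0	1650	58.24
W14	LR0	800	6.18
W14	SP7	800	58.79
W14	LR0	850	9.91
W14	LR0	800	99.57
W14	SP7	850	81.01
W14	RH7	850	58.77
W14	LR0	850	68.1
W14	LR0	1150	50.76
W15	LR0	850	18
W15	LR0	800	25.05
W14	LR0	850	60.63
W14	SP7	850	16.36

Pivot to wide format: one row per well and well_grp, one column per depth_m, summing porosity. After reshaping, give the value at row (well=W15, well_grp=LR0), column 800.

165.11

Rows with well=W15, well_grp=LR0 and depth_m=800: porosity values are 82.44, 30.95, 26.67, 25.05.
82.44 + 30.95 + 26.67 + 25.05 = 165.11.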